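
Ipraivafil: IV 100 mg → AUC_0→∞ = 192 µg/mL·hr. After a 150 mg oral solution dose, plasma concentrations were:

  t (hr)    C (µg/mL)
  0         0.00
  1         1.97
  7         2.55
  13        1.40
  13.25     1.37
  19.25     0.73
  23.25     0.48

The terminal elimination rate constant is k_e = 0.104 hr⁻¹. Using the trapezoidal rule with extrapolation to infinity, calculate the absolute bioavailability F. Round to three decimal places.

F = 0.139

Trapezoidal AUC_0→23.25 (oral solution):
  [0→1]: (0.00+1.97)/2 × 1 = 0.985
  [1→7]: (1.97+2.55)/2 × 6 = 13.56
  [7→13]: (2.55+1.40)/2 × 6 = 11.85
  [13→13.25]: (1.40+1.37)/2 × 0.25 = 0.34625
  [13.25→19.25]: (1.37+0.73)/2 × 6 = 6.3
  [19.25→23.25]: (0.73+0.48)/2 × 4 = 2.42
  Sum = 35.46125 µg/mL·hr
Tail: C_last/k_e = 0.48/0.104 = 4.615
AUC_0→∞ (oral solution) = 35.46125 + 4.615 = 40.07625 µg/mL·hr
F = (AUC_ev/D_ev)/(AUC_iv/D_iv) = (40.07625/150)/(192/100) = 0.267175/1.92 = 0.1392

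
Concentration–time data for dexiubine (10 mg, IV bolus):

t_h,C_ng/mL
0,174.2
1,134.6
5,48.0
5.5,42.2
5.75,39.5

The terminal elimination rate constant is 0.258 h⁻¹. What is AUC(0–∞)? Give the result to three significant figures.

AUC = 705 ng/mL·h

Trapezoidal AUC_0→5.75:
  [0→1]: (174.2+134.6)/2 × 1 = 154.4
  [1→5]: (134.6+48.0)/2 × 4 = 365.2
  [5→5.5]: (48.0+42.2)/2 × 0.5 = 22.55
  [5.5→5.75]: (42.2+39.5)/2 × 0.25 = 10.2125
  Sum = 552.3625 ng/mL·h
Extrapolated tail: C_last / k_e = 39.5 / 0.258 = 153.101
AUC_0→∞ = 552.3625 + 153.101 = 705.4635 ng/mL·h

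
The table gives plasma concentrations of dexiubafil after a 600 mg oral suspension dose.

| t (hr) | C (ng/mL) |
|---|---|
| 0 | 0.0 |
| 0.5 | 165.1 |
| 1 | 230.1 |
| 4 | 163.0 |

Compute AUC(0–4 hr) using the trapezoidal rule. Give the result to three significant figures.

Trapezoidal AUC_0→4:
  [0→0.5]: (0.0+165.1)/2 × 0.5 = 41.275
  [0.5→1]: (165.1+230.1)/2 × 0.5 = 98.8
  [1→4]: (230.1+163.0)/2 × 3 = 589.65
  Sum = 729.725 ng/mL·hr

AUC = 730 ng/mL·hr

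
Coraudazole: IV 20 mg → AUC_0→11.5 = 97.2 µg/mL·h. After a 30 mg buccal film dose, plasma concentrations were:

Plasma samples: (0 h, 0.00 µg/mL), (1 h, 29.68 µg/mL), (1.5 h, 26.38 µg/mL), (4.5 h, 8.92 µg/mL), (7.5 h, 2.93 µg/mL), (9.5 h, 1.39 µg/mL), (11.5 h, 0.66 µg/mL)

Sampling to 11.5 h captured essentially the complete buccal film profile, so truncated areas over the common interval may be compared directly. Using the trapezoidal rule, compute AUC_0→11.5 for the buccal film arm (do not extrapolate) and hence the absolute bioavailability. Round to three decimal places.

Trapezoidal AUC_0→11.5 (buccal film):
  [0→1]: (0.00+29.68)/2 × 1 = 14.84
  [1→1.5]: (29.68+26.38)/2 × 0.5 = 14.015
  [1.5→4.5]: (26.38+8.92)/2 × 3 = 52.95
  [4.5→7.5]: (8.92+2.93)/2 × 3 = 17.775
  [7.5→9.5]: (2.93+1.39)/2 × 2 = 4.32
  [9.5→11.5]: (1.39+0.66)/2 × 2 = 2.05
  Sum = 105.95 µg/mL·h
F = (AUC_ev/D_ev)/(AUC_iv/D_iv) = (105.95/30)/(97.2/20) = 3.53167/4.86 = 0.7267

F = 0.727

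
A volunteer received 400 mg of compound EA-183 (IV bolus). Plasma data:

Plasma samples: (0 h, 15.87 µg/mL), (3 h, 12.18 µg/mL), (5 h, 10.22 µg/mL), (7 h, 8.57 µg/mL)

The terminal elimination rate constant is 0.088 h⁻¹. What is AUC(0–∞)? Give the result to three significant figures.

AUC = 181 µg/mL·h

Trapezoidal AUC_0→7:
  [0→3]: (15.87+12.18)/2 × 3 = 42.075
  [3→5]: (12.18+10.22)/2 × 2 = 22.4
  [5→7]: (10.22+8.57)/2 × 2 = 18.79
  Sum = 83.265 µg/mL·h
Extrapolated tail: C_last / k_e = 8.57 / 0.088 = 97.386
AUC_0→∞ = 83.265 + 97.386 = 180.651 µg/mL·h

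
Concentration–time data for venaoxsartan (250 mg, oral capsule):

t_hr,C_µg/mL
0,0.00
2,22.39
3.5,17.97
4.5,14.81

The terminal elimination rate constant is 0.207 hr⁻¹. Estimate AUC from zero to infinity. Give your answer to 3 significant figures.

Trapezoidal AUC_0→4.5:
  [0→2]: (0.00+22.39)/2 × 2 = 22.39
  [2→3.5]: (22.39+17.97)/2 × 1.5 = 30.27
  [3.5→4.5]: (17.97+14.81)/2 × 1 = 16.39
  Sum = 69.05 µg/mL·hr
Extrapolated tail: C_last / k_e = 14.81 / 0.207 = 71.546
AUC_0→∞ = 69.05 + 71.546 = 140.596 µg/mL·hr

AUC = 141 µg/mL·hr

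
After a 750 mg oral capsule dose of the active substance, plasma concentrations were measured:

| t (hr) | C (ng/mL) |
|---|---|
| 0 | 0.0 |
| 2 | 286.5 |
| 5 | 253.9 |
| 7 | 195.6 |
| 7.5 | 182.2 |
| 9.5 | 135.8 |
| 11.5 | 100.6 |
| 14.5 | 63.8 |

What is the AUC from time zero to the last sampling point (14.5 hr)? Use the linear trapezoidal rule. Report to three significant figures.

Trapezoidal AUC_0→14.5:
  [0→2]: (0.0+286.5)/2 × 2 = 286.5
  [2→5]: (286.5+253.9)/2 × 3 = 810.6
  [5→7]: (253.9+195.6)/2 × 2 = 449.5
  [7→7.5]: (195.6+182.2)/2 × 0.5 = 94.45
  [7.5→9.5]: (182.2+135.8)/2 × 2 = 318.0
  [9.5→11.5]: (135.8+100.6)/2 × 2 = 236.4
  [11.5→14.5]: (100.6+63.8)/2 × 3 = 246.6
  Sum = 2442.05 ng/mL·hr

AUC = 2440 ng/mL·hr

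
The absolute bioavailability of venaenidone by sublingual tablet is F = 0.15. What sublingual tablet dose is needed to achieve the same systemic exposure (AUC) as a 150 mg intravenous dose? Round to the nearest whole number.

For equal systemic exposure: F × D_ev = D_iv
D_ev = D_iv / F = 150 / 0.15 = 1000 mg

D_sublingual = 1000 mg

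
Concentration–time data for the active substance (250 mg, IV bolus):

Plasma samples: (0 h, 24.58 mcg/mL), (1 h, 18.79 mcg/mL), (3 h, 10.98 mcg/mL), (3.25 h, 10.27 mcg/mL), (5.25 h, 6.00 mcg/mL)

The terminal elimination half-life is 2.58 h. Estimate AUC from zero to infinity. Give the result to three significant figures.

AUC = 92.7 mcg/mL·h

Trapezoidal AUC_0→5.25:
  [0→1]: (24.58+18.79)/2 × 1 = 21.685
  [1→3]: (18.79+10.98)/2 × 2 = 29.77
  [3→3.25]: (10.98+10.27)/2 × 0.25 = 2.65625
  [3.25→5.25]: (10.27+6.00)/2 × 2 = 16.27
  Sum = 70.38125 mcg/mL·h
k_e = ln2 / t½ = 0.693147 / 2.58 = 0.2687 h^-1
Extrapolated tail: C_last / k_e = 6.00 / 0.2687 = 22.330
AUC_0→∞ = 70.38125 + 22.330 = 92.71125 mcg/mL·h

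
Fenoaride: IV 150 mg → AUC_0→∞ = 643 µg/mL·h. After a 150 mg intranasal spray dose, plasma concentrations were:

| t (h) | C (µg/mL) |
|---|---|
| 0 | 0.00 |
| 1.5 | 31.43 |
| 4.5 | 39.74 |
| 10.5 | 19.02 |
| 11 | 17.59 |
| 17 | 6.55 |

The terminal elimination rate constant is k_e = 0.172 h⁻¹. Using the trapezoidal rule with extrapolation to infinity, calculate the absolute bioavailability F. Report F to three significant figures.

F = 0.663

Trapezoidal AUC_0→17 (intranasal spray):
  [0→1.5]: (0.00+31.43)/2 × 1.5 = 23.5725
  [1.5→4.5]: (31.43+39.74)/2 × 3 = 106.755
  [4.5→10.5]: (39.74+19.02)/2 × 6 = 176.28
  [10.5→11]: (19.02+17.59)/2 × 0.5 = 9.1525
  [11→17]: (17.59+6.55)/2 × 6 = 72.42
  Sum = 388.18 µg/mL·h
Tail: C_last/k_e = 6.55/0.172 = 38.081
AUC_0→∞ (intranasal spray) = 388.18 + 38.081 = 426.261 µg/mL·h
F = (AUC_ev/D_ev)/(AUC_iv/D_iv) = (426.261/150)/(643/150) = 2.84174/4.28667 = 0.6629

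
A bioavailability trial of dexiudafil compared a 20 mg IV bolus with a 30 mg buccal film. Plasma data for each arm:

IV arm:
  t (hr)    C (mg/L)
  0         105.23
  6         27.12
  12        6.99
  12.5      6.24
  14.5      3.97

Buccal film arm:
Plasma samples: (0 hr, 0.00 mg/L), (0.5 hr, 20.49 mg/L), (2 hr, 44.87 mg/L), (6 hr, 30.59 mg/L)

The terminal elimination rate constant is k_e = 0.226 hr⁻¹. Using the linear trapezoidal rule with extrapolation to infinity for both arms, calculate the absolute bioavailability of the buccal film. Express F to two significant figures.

F = 0.43

Trapezoidal AUC_0→14.5 (IV):
  [0→6]: (105.23+27.12)/2 × 6 = 397.05
  [6→12]: (27.12+6.99)/2 × 6 = 102.33
  [12→12.5]: (6.99+6.24)/2 × 0.5 = 3.3075
  [12.5→14.5]: (6.24+3.97)/2 × 2 = 10.21
  Sum = 512.8975 mg/L·hr
IV tail: 3.97/0.226 = 17.566; AUC_iv,0→∞ = 512.8975 + 17.566 = 530.4635 mg/L·hr
Trapezoidal AUC_0→6 (buccal film):
  [0→0.5]: (0.00+20.49)/2 × 0.5 = 5.1225
  [0.5→2]: (20.49+44.87)/2 × 1.5 = 49.02
  [2→6]: (44.87+30.59)/2 × 4 = 150.92
  Sum = 205.0625 mg/L·hr
buccal film tail: 30.59/0.226 = 135.354; AUC_ev,0→∞ = 205.0625 + 135.354 = 340.4165 mg/L·hr
F = (AUC_ev/D_ev)/(AUC_iv/D_iv) = (340.4165/30)/(530.4635/20) = 11.3472/26.523175 = 0.4278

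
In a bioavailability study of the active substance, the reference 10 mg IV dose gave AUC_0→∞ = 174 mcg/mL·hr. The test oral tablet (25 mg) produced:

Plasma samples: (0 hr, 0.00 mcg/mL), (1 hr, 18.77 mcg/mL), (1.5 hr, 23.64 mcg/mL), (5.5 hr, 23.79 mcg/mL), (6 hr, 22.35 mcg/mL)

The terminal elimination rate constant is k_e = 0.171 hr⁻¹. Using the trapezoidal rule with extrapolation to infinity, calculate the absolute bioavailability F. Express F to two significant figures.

F = 0.59

Trapezoidal AUC_0→6 (oral tablet):
  [0→1]: (0.00+18.77)/2 × 1 = 9.385
  [1→1.5]: (18.77+23.64)/2 × 0.5 = 10.6025
  [1.5→5.5]: (23.64+23.79)/2 × 4 = 94.86
  [5.5→6]: (23.79+22.35)/2 × 0.5 = 11.535
  Sum = 126.3825 mcg/mL·hr
Tail: C_last/k_e = 22.35/0.171 = 130.702
AUC_0→∞ (oral tablet) = 126.3825 + 130.702 = 257.0845 mcg/mL·hr
F = (AUC_ev/D_ev)/(AUC_iv/D_iv) = (257.0845/25)/(174/10) = 10.28338/17.4 = 0.5910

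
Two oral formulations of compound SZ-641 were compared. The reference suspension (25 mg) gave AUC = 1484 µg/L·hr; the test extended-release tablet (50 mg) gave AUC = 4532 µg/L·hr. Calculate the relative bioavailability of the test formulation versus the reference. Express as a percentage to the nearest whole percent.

F_rel = (AUC_test/D_test) / (AUC_ref/D_ref)
      = (4532/50) / (1484/25)
      = 90.64 / 59.36 = 1.5270 = 152.70%

F_rel = 153%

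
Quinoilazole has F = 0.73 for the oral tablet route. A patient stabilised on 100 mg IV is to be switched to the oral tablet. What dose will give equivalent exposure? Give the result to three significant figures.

D_oral = 137 mg

For equal systemic exposure: F × D_ev = D_iv
D_ev = D_iv / F = 100 / 0.73 = 136.986 mg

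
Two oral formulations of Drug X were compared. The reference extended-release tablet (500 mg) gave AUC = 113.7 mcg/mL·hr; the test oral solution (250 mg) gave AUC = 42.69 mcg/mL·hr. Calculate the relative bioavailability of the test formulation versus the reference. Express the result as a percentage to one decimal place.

F_rel = 75.1%

F_rel = (AUC_test/D_test) / (AUC_ref/D_ref)
      = (42.69/250) / (113.7/500)
      = 0.17076 / 0.2274 = 0.7509 = 75.09%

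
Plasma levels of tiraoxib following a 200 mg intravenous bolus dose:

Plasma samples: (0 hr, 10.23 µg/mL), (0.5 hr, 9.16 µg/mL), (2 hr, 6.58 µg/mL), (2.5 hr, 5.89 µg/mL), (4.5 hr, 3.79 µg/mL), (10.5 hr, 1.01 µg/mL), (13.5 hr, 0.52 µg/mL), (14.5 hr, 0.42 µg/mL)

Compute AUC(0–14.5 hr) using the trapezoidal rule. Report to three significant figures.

Trapezoidal AUC_0→14.5:
  [0→0.5]: (10.23+9.16)/2 × 0.5 = 4.8475
  [0.5→2]: (9.16+6.58)/2 × 1.5 = 11.805
  [2→2.5]: (6.58+5.89)/2 × 0.5 = 3.1175
  [2.5→4.5]: (5.89+3.79)/2 × 2 = 9.68
  [4.5→10.5]: (3.79+1.01)/2 × 6 = 14.4
  [10.5→13.5]: (1.01+0.52)/2 × 3 = 2.295
  [13.5→14.5]: (0.52+0.42)/2 × 1 = 0.47
  Sum = 46.615 µg/mL·hr

AUC = 46.6 µg/mL·hr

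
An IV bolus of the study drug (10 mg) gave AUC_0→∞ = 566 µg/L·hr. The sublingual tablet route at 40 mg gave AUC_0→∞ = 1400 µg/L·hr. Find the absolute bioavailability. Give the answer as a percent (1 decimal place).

F = (AUC_ev / D_ev) / (AUC_iv / D_iv)
  = (1400/40) / (566/10)
  = 35 / 56.6 = 0.6184
  = 61.84%

F = 61.8%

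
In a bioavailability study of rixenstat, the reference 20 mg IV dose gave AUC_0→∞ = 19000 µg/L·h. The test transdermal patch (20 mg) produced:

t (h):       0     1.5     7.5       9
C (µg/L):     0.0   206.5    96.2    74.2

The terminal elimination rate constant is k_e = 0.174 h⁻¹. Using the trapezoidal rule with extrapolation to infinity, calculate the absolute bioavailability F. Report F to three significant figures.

Trapezoidal AUC_0→9 (transdermal patch):
  [0→1.5]: (0.0+206.5)/2 × 1.5 = 154.875
  [1.5→7.5]: (206.5+96.2)/2 × 6 = 908.1
  [7.5→9]: (96.2+74.2)/2 × 1.5 = 127.8
  Sum = 1190.775 µg/L·h
Tail: C_last/k_e = 74.2/0.174 = 426.437
AUC_0→∞ (transdermal patch) = 1190.775 + 426.437 = 1617.212 µg/L·h
F = (AUC_ev/D_ev)/(AUC_iv/D_iv) = (1617.212/20)/(19000/20) = 80.8606/950 = 0.0851

F = 0.0851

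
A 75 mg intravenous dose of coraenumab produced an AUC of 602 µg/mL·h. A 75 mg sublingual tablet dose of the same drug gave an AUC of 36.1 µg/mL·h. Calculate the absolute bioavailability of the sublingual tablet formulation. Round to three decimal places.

F = 0.060

F = (AUC_ev / D_ev) / (AUC_iv / D_iv)
  = (36.1/75) / (602/75)
  = 0.481333 / 8.02667 = 0.0600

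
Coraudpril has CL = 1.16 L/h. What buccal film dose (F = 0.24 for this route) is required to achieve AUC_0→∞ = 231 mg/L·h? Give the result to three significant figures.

Dose = 1120 mg

Dose = CL × AUC_0→∞ / F
     = 1.16 × 231 / 0.24 = 1116.5 mg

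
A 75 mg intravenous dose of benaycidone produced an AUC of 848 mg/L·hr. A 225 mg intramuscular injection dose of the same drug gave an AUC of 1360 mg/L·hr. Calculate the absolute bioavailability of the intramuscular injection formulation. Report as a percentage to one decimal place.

F = (AUC_ev / D_ev) / (AUC_iv / D_iv)
  = (1360/225) / (848/75)
  = 6.04444 / 11.3067 = 0.5346
  = 53.46%

F = 53.5%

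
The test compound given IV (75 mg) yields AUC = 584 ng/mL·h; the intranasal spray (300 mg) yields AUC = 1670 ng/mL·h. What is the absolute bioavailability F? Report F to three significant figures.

F = 0.715

F = (AUC_ev / D_ev) / (AUC_iv / D_iv)
  = (1670/300) / (584/75)
  = 5.56667 / 7.78667 = 0.7149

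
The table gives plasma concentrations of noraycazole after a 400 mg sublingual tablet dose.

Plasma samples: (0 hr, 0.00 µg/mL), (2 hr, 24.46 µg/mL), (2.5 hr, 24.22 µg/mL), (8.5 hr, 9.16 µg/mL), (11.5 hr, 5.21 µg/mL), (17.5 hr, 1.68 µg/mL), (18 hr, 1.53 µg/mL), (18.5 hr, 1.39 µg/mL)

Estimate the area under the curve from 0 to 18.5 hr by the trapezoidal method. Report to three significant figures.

Trapezoidal AUC_0→18.5:
  [0→2]: (0.00+24.46)/2 × 2 = 24.46
  [2→2.5]: (24.46+24.22)/2 × 0.5 = 12.17
  [2.5→8.5]: (24.22+9.16)/2 × 6 = 100.14
  [8.5→11.5]: (9.16+5.21)/2 × 3 = 21.555
  [11.5→17.5]: (5.21+1.68)/2 × 6 = 20.67
  [17.5→18]: (1.68+1.53)/2 × 0.5 = 0.8025
  [18→18.5]: (1.53+1.39)/2 × 0.5 = 0.73
  Sum = 180.5275 µg/mL·hr

AUC = 181 µg/mL·hr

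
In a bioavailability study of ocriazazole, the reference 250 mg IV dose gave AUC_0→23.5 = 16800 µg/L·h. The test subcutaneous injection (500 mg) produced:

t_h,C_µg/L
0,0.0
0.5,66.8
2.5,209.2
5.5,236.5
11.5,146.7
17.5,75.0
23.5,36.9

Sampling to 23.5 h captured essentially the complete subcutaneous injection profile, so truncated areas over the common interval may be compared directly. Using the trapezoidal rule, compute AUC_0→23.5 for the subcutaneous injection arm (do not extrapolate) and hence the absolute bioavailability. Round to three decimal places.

Trapezoidal AUC_0→23.5 (subcutaneous injection):
  [0→0.5]: (0.0+66.8)/2 × 0.5 = 16.7
  [0.5→2.5]: (66.8+209.2)/2 × 2 = 276.0
  [2.5→5.5]: (209.2+236.5)/2 × 3 = 668.55
  [5.5→11.5]: (236.5+146.7)/2 × 6 = 1149.6
  [11.5→17.5]: (146.7+75.0)/2 × 6 = 665.1
  [17.5→23.5]: (75.0+36.9)/2 × 6 = 335.7
  Sum = 3111.65 µg/L·h
F = (AUC_ev/D_ev)/(AUC_iv/D_iv) = (3111.65/500)/(16800/250) = 6.2233/67.2 = 0.0926

F = 0.093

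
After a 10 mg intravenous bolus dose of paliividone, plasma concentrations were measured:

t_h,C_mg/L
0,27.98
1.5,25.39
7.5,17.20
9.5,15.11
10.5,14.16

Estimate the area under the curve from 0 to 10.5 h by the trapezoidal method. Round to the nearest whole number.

Trapezoidal AUC_0→10.5:
  [0→1.5]: (27.98+25.39)/2 × 1.5 = 40.0275
  [1.5→7.5]: (25.39+17.20)/2 × 6 = 127.77
  [7.5→9.5]: (17.20+15.11)/2 × 2 = 32.31
  [9.5→10.5]: (15.11+14.16)/2 × 1 = 14.635
  Sum = 214.7425 mg/L·h

AUC = 215 mg/L·h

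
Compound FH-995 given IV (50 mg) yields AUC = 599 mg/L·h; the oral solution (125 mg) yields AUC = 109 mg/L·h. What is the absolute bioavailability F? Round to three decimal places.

F = (AUC_ev / D_ev) / (AUC_iv / D_iv)
  = (109/125) / (599/50)
  = 0.872 / 11.98 = 0.0728

F = 0.073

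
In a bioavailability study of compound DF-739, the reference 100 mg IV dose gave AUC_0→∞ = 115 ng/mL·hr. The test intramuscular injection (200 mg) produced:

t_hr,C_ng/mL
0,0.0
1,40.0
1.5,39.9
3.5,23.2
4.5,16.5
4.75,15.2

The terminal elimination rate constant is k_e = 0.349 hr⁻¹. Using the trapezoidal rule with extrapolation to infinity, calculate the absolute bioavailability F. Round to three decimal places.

F = 0.741

Trapezoidal AUC_0→4.75 (intramuscular injection):
  [0→1]: (0.0+40.0)/2 × 1 = 20.0
  [1→1.5]: (40.0+39.9)/2 × 0.5 = 19.975
  [1.5→3.5]: (39.9+23.2)/2 × 2 = 63.1
  [3.5→4.5]: (23.2+16.5)/2 × 1 = 19.85
  [4.5→4.75]: (16.5+15.2)/2 × 0.25 = 3.9625
  Sum = 126.8875 ng/mL·hr
Tail: C_last/k_e = 15.2/0.349 = 43.553
AUC_0→∞ (intramuscular injection) = 126.8875 + 43.553 = 170.4405 ng/mL·hr
F = (AUC_ev/D_ev)/(AUC_iv/D_iv) = (170.4405/200)/(115/100) = 0.8522025/1.15 = 0.7410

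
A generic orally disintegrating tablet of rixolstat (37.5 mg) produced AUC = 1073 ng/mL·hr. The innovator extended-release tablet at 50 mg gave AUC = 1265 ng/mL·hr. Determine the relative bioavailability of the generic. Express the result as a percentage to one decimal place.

F_rel = 113.1%

F_rel = (AUC_test/D_test) / (AUC_ref/D_ref)
      = (1073/37.5) / (1265/50)
      = 28.6133 / 25.3 = 1.1310 = 113.10%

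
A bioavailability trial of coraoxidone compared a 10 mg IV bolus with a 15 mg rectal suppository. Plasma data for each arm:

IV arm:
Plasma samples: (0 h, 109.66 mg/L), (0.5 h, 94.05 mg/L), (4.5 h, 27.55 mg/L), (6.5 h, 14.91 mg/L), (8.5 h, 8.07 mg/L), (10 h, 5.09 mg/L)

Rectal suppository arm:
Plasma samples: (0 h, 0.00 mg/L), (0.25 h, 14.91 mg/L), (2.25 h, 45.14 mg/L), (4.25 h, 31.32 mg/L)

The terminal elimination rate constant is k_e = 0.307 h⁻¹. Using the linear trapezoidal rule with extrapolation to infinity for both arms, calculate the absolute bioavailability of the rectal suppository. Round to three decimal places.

F = 0.415

Trapezoidal AUC_0→10 (IV):
  [0→0.5]: (109.66+94.05)/2 × 0.5 = 50.9275
  [0.5→4.5]: (94.05+27.55)/2 × 4 = 243.2
  [4.5→6.5]: (27.55+14.91)/2 × 2 = 42.46
  [6.5→8.5]: (14.91+8.07)/2 × 2 = 22.98
  [8.5→10]: (8.07+5.09)/2 × 1.5 = 9.87
  Sum = 369.4375 mg/L·h
IV tail: 5.09/0.307 = 16.580; AUC_iv,0→∞ = 369.4375 + 16.580 = 386.0175 mg/L·h
Trapezoidal AUC_0→4.25 (rectal suppository):
  [0→0.25]: (0.00+14.91)/2 × 0.25 = 1.86375
  [0.25→2.25]: (14.91+45.14)/2 × 2 = 60.05
  [2.25→4.25]: (45.14+31.32)/2 × 2 = 76.46
  Sum = 138.37375 mg/L·h
rectal suppository tail: 31.32/0.307 = 102.020; AUC_ev,0→∞ = 138.37375 + 102.020 = 240.39375 mg/L·h
F = (AUC_ev/D_ev)/(AUC_iv/D_iv) = (240.39375/15)/(386.0175/10) = 16.02625/38.60175 = 0.4152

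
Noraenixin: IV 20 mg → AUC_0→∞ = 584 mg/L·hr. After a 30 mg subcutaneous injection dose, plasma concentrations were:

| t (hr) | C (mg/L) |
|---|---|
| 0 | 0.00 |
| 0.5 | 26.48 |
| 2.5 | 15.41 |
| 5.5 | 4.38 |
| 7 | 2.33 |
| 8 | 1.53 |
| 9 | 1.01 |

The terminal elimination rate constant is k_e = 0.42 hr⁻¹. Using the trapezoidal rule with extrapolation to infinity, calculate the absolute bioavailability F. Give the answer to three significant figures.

F = 0.101

Trapezoidal AUC_0→9 (subcutaneous injection):
  [0→0.5]: (0.00+26.48)/2 × 0.5 = 6.62
  [0.5→2.5]: (26.48+15.41)/2 × 2 = 41.89
  [2.5→5.5]: (15.41+4.38)/2 × 3 = 29.685
  [5.5→7]: (4.38+2.33)/2 × 1.5 = 5.0325
  [7→8]: (2.33+1.53)/2 × 1 = 1.93
  [8→9]: (1.53+1.01)/2 × 1 = 1.27
  Sum = 86.4275 mg/L·hr
Tail: C_last/k_e = 1.01/0.42 = 2.405
AUC_0→∞ (subcutaneous injection) = 86.4275 + 2.405 = 88.8325 mg/L·hr
F = (AUC_ev/D_ev)/(AUC_iv/D_iv) = (88.8325/30)/(584/20) = 2.96108/29.2 = 0.1014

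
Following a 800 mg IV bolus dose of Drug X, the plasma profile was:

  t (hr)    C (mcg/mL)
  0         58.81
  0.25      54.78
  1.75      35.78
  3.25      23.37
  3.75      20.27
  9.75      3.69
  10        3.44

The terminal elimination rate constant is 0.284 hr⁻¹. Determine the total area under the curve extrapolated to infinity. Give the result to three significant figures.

AUC = 222 mcg/mL·hr

Trapezoidal AUC_0→10:
  [0→0.25]: (58.81+54.78)/2 × 0.25 = 14.19875
  [0.25→1.75]: (54.78+35.78)/2 × 1.5 = 67.92
  [1.75→3.25]: (35.78+23.37)/2 × 1.5 = 44.3625
  [3.25→3.75]: (23.37+20.27)/2 × 0.5 = 10.91
  [3.75→9.75]: (20.27+3.69)/2 × 6 = 71.88
  [9.75→10]: (3.69+3.44)/2 × 0.25 = 0.89125
  Sum = 210.1625 mcg/mL·hr
Extrapolated tail: C_last / k_e = 3.44 / 0.284 = 12.113
AUC_0→∞ = 210.1625 + 12.113 = 222.2755 mcg/mL·hr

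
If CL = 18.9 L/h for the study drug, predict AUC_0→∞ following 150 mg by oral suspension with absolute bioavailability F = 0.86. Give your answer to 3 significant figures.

AUC = 6.83 mg/L·h

AUC_0→∞ = F × Dose / CL
        = 0.86 × 150 / 18.9 = 6.8254 mg/L·h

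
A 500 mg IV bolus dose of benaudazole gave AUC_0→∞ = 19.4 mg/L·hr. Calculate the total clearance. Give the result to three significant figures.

CL = 25.8 L/hr

CL = Dose_iv / AUC_0→∞
   = 500 / 19.4 = 25.7732 L/hr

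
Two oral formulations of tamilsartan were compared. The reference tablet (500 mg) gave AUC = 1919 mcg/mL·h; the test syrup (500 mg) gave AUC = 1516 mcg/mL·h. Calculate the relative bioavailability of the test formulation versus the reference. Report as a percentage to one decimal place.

F_rel = 79.0%

F_rel = (AUC_test/D_test) / (AUC_ref/D_ref)
      = (1516/500) / (1919/500)
      = 3.032 / 3.838 = 0.7900 = 79.00%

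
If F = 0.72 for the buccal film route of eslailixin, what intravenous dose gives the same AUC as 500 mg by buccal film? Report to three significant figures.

D_iv = 360 mg

Systemic exposure from an extravascular dose = F × D_ev, so the equivalent IV dose is F × D_ev.
D_iv = F × D_ev = 0.72 × 500 = 360 mg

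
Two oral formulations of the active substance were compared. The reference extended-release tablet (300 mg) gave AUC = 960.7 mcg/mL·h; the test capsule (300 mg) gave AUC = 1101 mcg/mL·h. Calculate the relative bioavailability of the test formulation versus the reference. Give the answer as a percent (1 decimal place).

F_rel = (AUC_test/D_test) / (AUC_ref/D_ref)
      = (1101/300) / (960.7/300)
      = 3.67 / 3.20233 = 1.1460 = 114.60%

F_rel = 114.6%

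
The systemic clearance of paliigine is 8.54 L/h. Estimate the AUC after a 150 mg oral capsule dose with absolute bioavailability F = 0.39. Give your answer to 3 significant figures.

AUC_0→∞ = F × Dose / CL
        = 0.39 × 150 / 8.54 = 6.85012 mg/L·h

AUC = 6.85 mg/L·h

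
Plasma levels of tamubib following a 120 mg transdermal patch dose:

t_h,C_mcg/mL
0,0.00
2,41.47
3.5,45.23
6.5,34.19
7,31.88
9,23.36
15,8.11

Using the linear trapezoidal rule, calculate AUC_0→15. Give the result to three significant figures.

Trapezoidal AUC_0→15:
  [0→2]: (0.00+41.47)/2 × 2 = 41.47
  [2→3.5]: (41.47+45.23)/2 × 1.5 = 65.025
  [3.5→6.5]: (45.23+34.19)/2 × 3 = 119.13
  [6.5→7]: (34.19+31.88)/2 × 0.5 = 16.5175
  [7→9]: (31.88+23.36)/2 × 2 = 55.24
  [9→15]: (23.36+8.11)/2 × 6 = 94.41
  Sum = 391.7925 mcg/mL·h

AUC = 392 mcg/mL·h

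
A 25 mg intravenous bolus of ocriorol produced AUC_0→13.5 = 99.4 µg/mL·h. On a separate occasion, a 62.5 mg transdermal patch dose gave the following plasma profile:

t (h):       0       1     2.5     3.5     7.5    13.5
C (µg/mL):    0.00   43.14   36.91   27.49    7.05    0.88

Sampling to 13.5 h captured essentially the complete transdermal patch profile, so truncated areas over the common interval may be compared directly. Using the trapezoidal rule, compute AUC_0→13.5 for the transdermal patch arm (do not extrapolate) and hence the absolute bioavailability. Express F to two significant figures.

F = 0.83

Trapezoidal AUC_0→13.5 (transdermal patch):
  [0→1]: (0.00+43.14)/2 × 1 = 21.57
  [1→2.5]: (43.14+36.91)/2 × 1.5 = 60.0375
  [2.5→3.5]: (36.91+27.49)/2 × 1 = 32.2
  [3.5→7.5]: (27.49+7.05)/2 × 4 = 69.08
  [7.5→13.5]: (7.05+0.88)/2 × 6 = 23.79
  Sum = 206.6775 µg/mL·h
F = (AUC_ev/D_ev)/(AUC_iv/D_iv) = (206.6775/62.5)/(99.4/25) = 3.30684/3.976 = 0.8317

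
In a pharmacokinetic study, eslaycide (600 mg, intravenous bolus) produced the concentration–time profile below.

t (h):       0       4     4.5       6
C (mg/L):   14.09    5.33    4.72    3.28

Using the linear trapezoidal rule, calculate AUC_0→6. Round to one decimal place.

Trapezoidal AUC_0→6:
  [0→4]: (14.09+5.33)/2 × 4 = 38.84
  [4→4.5]: (5.33+4.72)/2 × 0.5 = 2.5125
  [4.5→6]: (4.72+3.28)/2 × 1.5 = 6.0
  Sum = 47.3525 mg/L·h

AUC = 47.4 mg/L·h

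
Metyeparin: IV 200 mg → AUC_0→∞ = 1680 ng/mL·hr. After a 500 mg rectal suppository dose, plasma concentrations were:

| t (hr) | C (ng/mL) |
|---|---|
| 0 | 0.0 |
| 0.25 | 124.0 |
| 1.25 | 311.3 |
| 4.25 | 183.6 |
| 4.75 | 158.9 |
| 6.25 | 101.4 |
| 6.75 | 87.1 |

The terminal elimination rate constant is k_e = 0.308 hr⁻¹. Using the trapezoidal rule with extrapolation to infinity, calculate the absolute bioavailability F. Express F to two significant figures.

Trapezoidal AUC_0→6.75 (rectal suppository):
  [0→0.25]: (0.0+124.0)/2 × 0.25 = 15.5
  [0.25→1.25]: (124.0+311.3)/2 × 1 = 217.65
  [1.25→4.25]: (311.3+183.6)/2 × 3 = 742.35
  [4.25→4.75]: (183.6+158.9)/2 × 0.5 = 85.625
  [4.75→6.25]: (158.9+101.4)/2 × 1.5 = 195.225
  [6.25→6.75]: (101.4+87.1)/2 × 0.5 = 47.125
  Sum = 1303.475 ng/mL·hr
Tail: C_last/k_e = 87.1/0.308 = 282.792
AUC_0→∞ (rectal suppository) = 1303.475 + 282.792 = 1586.267 ng/mL·hr
F = (AUC_ev/D_ev)/(AUC_iv/D_iv) = (1586.267/500)/(1680/200) = 3.172534/8.4 = 0.3777

F = 0.38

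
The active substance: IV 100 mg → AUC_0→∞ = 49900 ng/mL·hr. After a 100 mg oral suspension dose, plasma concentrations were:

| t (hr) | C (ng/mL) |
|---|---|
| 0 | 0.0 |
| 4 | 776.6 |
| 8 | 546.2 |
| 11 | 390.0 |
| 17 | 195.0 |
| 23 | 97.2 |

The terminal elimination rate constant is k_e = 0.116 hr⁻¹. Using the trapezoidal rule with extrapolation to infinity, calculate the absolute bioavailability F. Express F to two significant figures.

F = 0.18

Trapezoidal AUC_0→23 (oral suspension):
  [0→4]: (0.0+776.6)/2 × 4 = 1553.2
  [4→8]: (776.6+546.2)/2 × 4 = 2645.6
  [8→11]: (546.2+390.0)/2 × 3 = 1404.3
  [11→17]: (390.0+195.0)/2 × 6 = 1755.0
  [17→23]: (195.0+97.2)/2 × 6 = 876.6
  Sum = 8234.7 ng/mL·hr
Tail: C_last/k_e = 97.2/0.116 = 837.931
AUC_0→∞ (oral suspension) = 8234.7 + 837.931 = 9072.631 ng/mL·hr
F = (AUC_ev/D_ev)/(AUC_iv/D_iv) = (9072.631/100)/(49900/100) = 90.72631/499 = 0.1818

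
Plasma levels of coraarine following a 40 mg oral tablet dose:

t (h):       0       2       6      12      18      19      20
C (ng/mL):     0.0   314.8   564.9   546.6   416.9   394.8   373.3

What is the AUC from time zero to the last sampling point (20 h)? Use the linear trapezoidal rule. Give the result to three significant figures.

AUC = 9090 ng/mL·h

Trapezoidal AUC_0→20:
  [0→2]: (0.0+314.8)/2 × 2 = 314.8
  [2→6]: (314.8+564.9)/2 × 4 = 1759.4
  [6→12]: (564.9+546.6)/2 × 6 = 3334.5
  [12→18]: (546.6+416.9)/2 × 6 = 2890.5
  [18→19]: (416.9+394.8)/2 × 1 = 405.85
  [19→20]: (394.8+373.3)/2 × 1 = 384.05
  Sum = 9089.1 ng/mL·h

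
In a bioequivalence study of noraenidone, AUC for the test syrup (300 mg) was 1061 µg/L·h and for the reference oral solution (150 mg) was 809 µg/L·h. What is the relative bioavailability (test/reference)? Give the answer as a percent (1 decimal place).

F_rel = 65.6%

F_rel = (AUC_test/D_test) / (AUC_ref/D_ref)
      = (1061/300) / (809/150)
      = 3.53667 / 5.39333 = 0.6557 = 65.57%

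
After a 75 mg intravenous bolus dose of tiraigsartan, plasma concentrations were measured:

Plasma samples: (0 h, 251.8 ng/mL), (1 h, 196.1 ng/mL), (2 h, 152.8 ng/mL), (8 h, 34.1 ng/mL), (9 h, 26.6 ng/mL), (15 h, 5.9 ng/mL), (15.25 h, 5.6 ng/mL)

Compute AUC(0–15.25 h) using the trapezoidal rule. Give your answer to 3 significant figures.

Trapezoidal AUC_0→15.25:
  [0→1]: (251.8+196.1)/2 × 1 = 223.95
  [1→2]: (196.1+152.8)/2 × 1 = 174.45
  [2→8]: (152.8+34.1)/2 × 6 = 560.7
  [8→9]: (34.1+26.6)/2 × 1 = 30.35
  [9→15]: (26.6+5.9)/2 × 6 = 97.5
  [15→15.25]: (5.9+5.6)/2 × 0.25 = 1.4375
  Sum = 1088.3875 ng/mL·h

AUC = 1090 ng/mL·h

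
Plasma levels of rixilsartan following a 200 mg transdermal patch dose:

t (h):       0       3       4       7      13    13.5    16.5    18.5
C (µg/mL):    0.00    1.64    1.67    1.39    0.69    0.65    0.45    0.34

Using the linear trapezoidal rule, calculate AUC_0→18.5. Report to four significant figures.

Trapezoidal AUC_0→18.5:
  [0→3]: (0.00+1.64)/2 × 3 = 2.46
  [3→4]: (1.64+1.67)/2 × 1 = 1.655
  [4→7]: (1.67+1.39)/2 × 3 = 4.59
  [7→13]: (1.39+0.69)/2 × 6 = 6.24
  [13→13.5]: (0.69+0.65)/2 × 0.5 = 0.335
  [13.5→16.5]: (0.65+0.45)/2 × 3 = 1.65
  [16.5→18.5]: (0.45+0.34)/2 × 2 = 0.79
  Sum = 17.72 µg/mL·h

AUC = 17.72 µg/mL·h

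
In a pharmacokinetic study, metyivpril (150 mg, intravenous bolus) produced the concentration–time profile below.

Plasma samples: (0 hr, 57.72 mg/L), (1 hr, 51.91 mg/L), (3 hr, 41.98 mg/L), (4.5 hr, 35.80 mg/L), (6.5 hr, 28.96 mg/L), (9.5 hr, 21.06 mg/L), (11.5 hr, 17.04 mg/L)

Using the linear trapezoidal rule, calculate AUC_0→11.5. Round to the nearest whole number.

Trapezoidal AUC_0→11.5:
  [0→1]: (57.72+51.91)/2 × 1 = 54.815
  [1→3]: (51.91+41.98)/2 × 2 = 93.89
  [3→4.5]: (41.98+35.80)/2 × 1.5 = 58.335
  [4.5→6.5]: (35.80+28.96)/2 × 2 = 64.76
  [6.5→9.5]: (28.96+21.06)/2 × 3 = 75.03
  [9.5→11.5]: (21.06+17.04)/2 × 2 = 38.1
  Sum = 384.93 mg/L·hr

AUC = 385 mg/L·hr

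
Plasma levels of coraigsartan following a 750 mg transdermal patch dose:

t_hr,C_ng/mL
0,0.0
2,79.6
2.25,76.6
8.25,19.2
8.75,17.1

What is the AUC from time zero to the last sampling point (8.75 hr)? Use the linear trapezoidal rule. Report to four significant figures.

Trapezoidal AUC_0→8.75:
  [0→2]: (0.0+79.6)/2 × 2 = 79.6
  [2→2.25]: (79.6+76.6)/2 × 0.25 = 19.525
  [2.25→8.25]: (76.6+19.2)/2 × 6 = 287.4
  [8.25→8.75]: (19.2+17.1)/2 × 0.5 = 9.075
  Sum = 395.6 ng/mL·hr

AUC = 395.6 ng/mL·hr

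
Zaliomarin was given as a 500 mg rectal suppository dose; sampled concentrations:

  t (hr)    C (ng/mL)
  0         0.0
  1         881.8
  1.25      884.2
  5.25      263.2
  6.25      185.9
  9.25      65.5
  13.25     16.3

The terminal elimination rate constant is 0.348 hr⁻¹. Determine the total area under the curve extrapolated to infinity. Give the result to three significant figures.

AUC = 3770 ng/mL·hr

Trapezoidal AUC_0→13.25:
  [0→1]: (0.0+881.8)/2 × 1 = 440.9
  [1→1.25]: (881.8+884.2)/2 × 0.25 = 220.75
  [1.25→5.25]: (884.2+263.2)/2 × 4 = 2294.8
  [5.25→6.25]: (263.2+185.9)/2 × 1 = 224.55
  [6.25→9.25]: (185.9+65.5)/2 × 3 = 377.1
  [9.25→13.25]: (65.5+16.3)/2 × 4 = 163.6
  Sum = 3721.7 ng/mL·hr
Extrapolated tail: C_last / k_e = 16.3 / 0.348 = 46.839
AUC_0→∞ = 3721.7 + 46.839 = 3768.539 ng/mL·hr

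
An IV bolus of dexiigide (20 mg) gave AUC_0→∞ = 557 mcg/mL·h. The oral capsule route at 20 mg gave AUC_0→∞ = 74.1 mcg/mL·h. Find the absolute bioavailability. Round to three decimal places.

F = 0.133

F = (AUC_ev / D_ev) / (AUC_iv / D_iv)
  = (74.1/20) / (557/20)
  = 3.705 / 27.85 = 0.1330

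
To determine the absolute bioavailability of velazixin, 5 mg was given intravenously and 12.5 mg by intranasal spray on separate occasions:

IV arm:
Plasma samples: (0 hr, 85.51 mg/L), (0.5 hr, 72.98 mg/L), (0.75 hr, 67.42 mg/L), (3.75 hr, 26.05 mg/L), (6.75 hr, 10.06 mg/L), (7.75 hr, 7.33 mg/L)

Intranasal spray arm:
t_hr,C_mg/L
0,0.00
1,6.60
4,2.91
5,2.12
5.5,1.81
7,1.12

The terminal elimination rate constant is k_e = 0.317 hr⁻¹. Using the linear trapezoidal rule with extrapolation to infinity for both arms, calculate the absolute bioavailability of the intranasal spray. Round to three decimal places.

Trapezoidal AUC_0→7.75 (IV):
  [0→0.5]: (85.51+72.98)/2 × 0.5 = 39.6225
  [0.5→0.75]: (72.98+67.42)/2 × 0.25 = 17.55
  [0.75→3.75]: (67.42+26.05)/2 × 3 = 140.205
  [3.75→6.75]: (26.05+10.06)/2 × 3 = 54.165
  [6.75→7.75]: (10.06+7.33)/2 × 1 = 8.695
  Sum = 260.2375 mg/L·hr
IV tail: 7.33/0.317 = 23.123; AUC_iv,0→∞ = 260.2375 + 23.123 = 283.3605 mg/L·hr
Trapezoidal AUC_0→7 (intranasal spray):
  [0→1]: (0.00+6.60)/2 × 1 = 3.3
  [1→4]: (6.60+2.91)/2 × 3 = 14.265
  [4→5]: (2.91+2.12)/2 × 1 = 2.515
  [5→5.5]: (2.12+1.81)/2 × 0.5 = 0.9825
  [5.5→7]: (1.81+1.12)/2 × 1.5 = 2.1975
  Sum = 23.26 mg/L·hr
intranasal spray tail: 1.12/0.317 = 3.533; AUC_ev,0→∞ = 23.26 + 3.533 = 26.793 mg/L·hr
F = (AUC_ev/D_ev)/(AUC_iv/D_iv) = (26.793/12.5)/(283.3605/5) = 2.14344/56.6721 = 0.0378

F = 0.038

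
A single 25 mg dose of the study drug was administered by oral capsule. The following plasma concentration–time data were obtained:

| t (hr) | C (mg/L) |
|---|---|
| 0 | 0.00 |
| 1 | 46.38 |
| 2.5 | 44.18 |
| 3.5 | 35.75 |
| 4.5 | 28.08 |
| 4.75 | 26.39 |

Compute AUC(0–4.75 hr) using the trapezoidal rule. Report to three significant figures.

Trapezoidal AUC_0→4.75:
  [0→1]: (0.00+46.38)/2 × 1 = 23.19
  [1→2.5]: (46.38+44.18)/2 × 1.5 = 67.92
  [2.5→3.5]: (44.18+35.75)/2 × 1 = 39.965
  [3.5→4.5]: (35.75+28.08)/2 × 1 = 31.915
  [4.5→4.75]: (28.08+26.39)/2 × 0.25 = 6.80875
  Sum = 169.79875 mg/L·hr

AUC = 170 mg/L·hr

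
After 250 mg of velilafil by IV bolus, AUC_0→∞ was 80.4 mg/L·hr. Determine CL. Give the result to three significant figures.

CL = 3.11 L/hr

CL = Dose_iv / AUC_0→∞
   = 250 / 80.4 = 3.10945 L/hr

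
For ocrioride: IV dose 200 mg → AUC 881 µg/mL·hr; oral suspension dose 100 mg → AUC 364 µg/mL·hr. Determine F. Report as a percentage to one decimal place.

F = (AUC_ev / D_ev) / (AUC_iv / D_iv)
  = (364/100) / (881/200)
  = 3.64 / 4.405 = 0.8263
  = 82.63%

F = 82.6%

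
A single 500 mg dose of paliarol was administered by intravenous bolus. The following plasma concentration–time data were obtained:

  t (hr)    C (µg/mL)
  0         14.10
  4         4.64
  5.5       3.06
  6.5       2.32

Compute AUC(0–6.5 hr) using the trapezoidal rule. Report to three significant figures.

AUC = 45.9 µg/mL·hr

Trapezoidal AUC_0→6.5:
  [0→4]: (14.10+4.64)/2 × 4 = 37.48
  [4→5.5]: (4.64+3.06)/2 × 1.5 = 5.775
  [5.5→6.5]: (3.06+2.32)/2 × 1 = 2.69
  Sum = 45.945 µg/mL·hr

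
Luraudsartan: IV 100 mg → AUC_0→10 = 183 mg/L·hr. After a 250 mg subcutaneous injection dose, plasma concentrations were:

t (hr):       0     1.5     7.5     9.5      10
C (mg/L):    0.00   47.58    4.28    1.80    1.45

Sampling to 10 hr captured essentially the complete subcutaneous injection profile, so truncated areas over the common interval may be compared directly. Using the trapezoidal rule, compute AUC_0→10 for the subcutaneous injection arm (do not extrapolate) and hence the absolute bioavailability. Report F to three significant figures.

F = 0.433

Trapezoidal AUC_0→10 (subcutaneous injection):
  [0→1.5]: (0.00+47.58)/2 × 1.5 = 35.685
  [1.5→7.5]: (47.58+4.28)/2 × 6 = 155.58
  [7.5→9.5]: (4.28+1.80)/2 × 2 = 6.08
  [9.5→10]: (1.80+1.45)/2 × 0.5 = 0.8125
  Sum = 198.1575 mg/L·hr
F = (AUC_ev/D_ev)/(AUC_iv/D_iv) = (198.1575/250)/(183/100) = 0.79263/1.83 = 0.4331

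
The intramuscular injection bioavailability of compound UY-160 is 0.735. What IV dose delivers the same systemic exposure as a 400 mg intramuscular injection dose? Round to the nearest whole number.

Systemic exposure from an extravascular dose = F × D_ev, so the equivalent IV dose is F × D_ev.
D_iv = F × D_ev = 0.735 × 400 = 294 mg

D_iv = 294 mg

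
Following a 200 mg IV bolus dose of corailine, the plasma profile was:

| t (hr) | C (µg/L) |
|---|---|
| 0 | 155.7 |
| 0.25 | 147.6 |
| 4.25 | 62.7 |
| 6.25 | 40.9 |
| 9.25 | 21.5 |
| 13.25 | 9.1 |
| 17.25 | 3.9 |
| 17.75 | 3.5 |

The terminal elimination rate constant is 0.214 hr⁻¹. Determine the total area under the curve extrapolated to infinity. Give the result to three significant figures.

AUC = 761 µg/L·hr

Trapezoidal AUC_0→17.75:
  [0→0.25]: (155.7+147.6)/2 × 0.25 = 37.9125
  [0.25→4.25]: (147.6+62.7)/2 × 4 = 420.6
  [4.25→6.25]: (62.7+40.9)/2 × 2 = 103.6
  [6.25→9.25]: (40.9+21.5)/2 × 3 = 93.6
  [9.25→13.25]: (21.5+9.1)/2 × 4 = 61.2
  [13.25→17.25]: (9.1+3.9)/2 × 4 = 26.0
  [17.25→17.75]: (3.9+3.5)/2 × 0.5 = 1.85
  Sum = 744.7625 µg/L·hr
Extrapolated tail: C_last / k_e = 3.5 / 0.214 = 16.355
AUC_0→∞ = 744.7625 + 16.355 = 761.1175 µg/L·hr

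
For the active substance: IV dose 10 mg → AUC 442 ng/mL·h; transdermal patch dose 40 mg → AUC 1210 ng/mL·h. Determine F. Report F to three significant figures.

F = (AUC_ev / D_ev) / (AUC_iv / D_iv)
  = (1210/40) / (442/10)
  = 30.25 / 44.2 = 0.6844

F = 0.684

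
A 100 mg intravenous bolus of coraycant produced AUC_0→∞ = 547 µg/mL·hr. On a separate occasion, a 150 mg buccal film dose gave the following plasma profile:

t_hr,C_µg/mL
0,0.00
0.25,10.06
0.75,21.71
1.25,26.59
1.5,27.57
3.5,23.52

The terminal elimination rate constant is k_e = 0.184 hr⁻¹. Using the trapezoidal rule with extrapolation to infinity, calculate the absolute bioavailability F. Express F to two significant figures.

F = 0.25

Trapezoidal AUC_0→3.5 (buccal film):
  [0→0.25]: (0.00+10.06)/2 × 0.25 = 1.2575
  [0.25→0.75]: (10.06+21.71)/2 × 0.5 = 7.9425
  [0.75→1.25]: (21.71+26.59)/2 × 0.5 = 12.075
  [1.25→1.5]: (26.59+27.57)/2 × 0.25 = 6.77
  [1.5→3.5]: (27.57+23.52)/2 × 2 = 51.09
  Sum = 79.135 µg/mL·hr
Tail: C_last/k_e = 23.52/0.184 = 127.826
AUC_0→∞ (buccal film) = 79.135 + 127.826 = 206.961 µg/mL·hr
F = (AUC_ev/D_ev)/(AUC_iv/D_iv) = (206.961/150)/(547/100) = 1.37974/5.47 = 0.2522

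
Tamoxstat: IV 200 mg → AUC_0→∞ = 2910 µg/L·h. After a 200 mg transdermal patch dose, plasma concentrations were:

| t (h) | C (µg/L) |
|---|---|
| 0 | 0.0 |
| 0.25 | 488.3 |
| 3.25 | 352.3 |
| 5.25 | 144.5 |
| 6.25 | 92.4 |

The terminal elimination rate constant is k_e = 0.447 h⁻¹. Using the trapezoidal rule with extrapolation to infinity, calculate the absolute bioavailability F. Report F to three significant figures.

Trapezoidal AUC_0→6.25 (transdermal patch):
  [0→0.25]: (0.0+488.3)/2 × 0.25 = 61.0375
  [0.25→3.25]: (488.3+352.3)/2 × 3 = 1260.9
  [3.25→5.25]: (352.3+144.5)/2 × 2 = 496.8
  [5.25→6.25]: (144.5+92.4)/2 × 1 = 118.45
  Sum = 1937.1875 µg/L·h
Tail: C_last/k_e = 92.4/0.447 = 206.711
AUC_0→∞ (transdermal patch) = 1937.1875 + 206.711 = 2143.8985 µg/L·h
F = (AUC_ev/D_ev)/(AUC_iv/D_iv) = (2143.8985/200)/(2910/200) = 10.7195/14.55 = 0.7367

F = 0.737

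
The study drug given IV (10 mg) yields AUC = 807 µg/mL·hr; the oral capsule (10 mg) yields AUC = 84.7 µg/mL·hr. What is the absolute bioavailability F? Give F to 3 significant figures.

F = 0.105

F = (AUC_ev / D_ev) / (AUC_iv / D_iv)
  = (84.7/10) / (807/10)
  = 8.47 / 80.7 = 0.1050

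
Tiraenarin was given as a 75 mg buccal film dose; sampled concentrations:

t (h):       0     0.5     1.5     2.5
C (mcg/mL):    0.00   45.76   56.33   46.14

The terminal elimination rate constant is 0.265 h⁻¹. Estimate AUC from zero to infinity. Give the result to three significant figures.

Trapezoidal AUC_0→2.5:
  [0→0.5]: (0.00+45.76)/2 × 0.5 = 11.44
  [0.5→1.5]: (45.76+56.33)/2 × 1 = 51.045
  [1.5→2.5]: (56.33+46.14)/2 × 1 = 51.235
  Sum = 113.72 mcg/mL·h
Extrapolated tail: C_last / k_e = 46.14 / 0.265 = 174.113
AUC_0→∞ = 113.72 + 174.113 = 287.833 mcg/mL·h

AUC = 288 mcg/mL·h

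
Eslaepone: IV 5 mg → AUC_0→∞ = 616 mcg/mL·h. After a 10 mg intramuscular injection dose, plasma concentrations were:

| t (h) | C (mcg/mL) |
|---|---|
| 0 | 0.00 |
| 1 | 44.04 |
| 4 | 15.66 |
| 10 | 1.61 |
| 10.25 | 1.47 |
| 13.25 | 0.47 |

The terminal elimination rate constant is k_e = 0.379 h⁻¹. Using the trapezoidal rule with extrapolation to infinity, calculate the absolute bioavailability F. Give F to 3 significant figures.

F = 0.136

Trapezoidal AUC_0→13.25 (intramuscular injection):
  [0→1]: (0.00+44.04)/2 × 1 = 22.02
  [1→4]: (44.04+15.66)/2 × 3 = 89.55
  [4→10]: (15.66+1.61)/2 × 6 = 51.81
  [10→10.25]: (1.61+1.47)/2 × 0.25 = 0.385
  [10.25→13.25]: (1.47+0.47)/2 × 3 = 2.91
  Sum = 166.675 mcg/mL·h
Tail: C_last/k_e = 0.47/0.379 = 1.240
AUC_0→∞ (intramuscular injection) = 166.675 + 1.240 = 167.915 mcg/mL·h
F = (AUC_ev/D_ev)/(AUC_iv/D_iv) = (167.915/10)/(616/5) = 16.7915/123.2 = 0.1363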